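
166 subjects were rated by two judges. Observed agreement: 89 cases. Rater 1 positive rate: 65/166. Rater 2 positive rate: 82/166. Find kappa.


P_o = 89/166 = 0.536145
P_e = (65*82 + 101*84) / 27556 = 0.501306
kappa = (P_o - P_e) / (1 - P_e)
kappa = (0.536145 - 0.501306) / (1 - 0.501306)
kappa = 0.0699

0.0699


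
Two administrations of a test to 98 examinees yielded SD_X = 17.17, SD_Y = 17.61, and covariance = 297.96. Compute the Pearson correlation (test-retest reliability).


r = cov(X,Y) / (SD_X * SD_Y)
r = 297.96 / (17.17 * 17.61)
r = 297.96 / 302.3637
r = 0.9854

0.9854


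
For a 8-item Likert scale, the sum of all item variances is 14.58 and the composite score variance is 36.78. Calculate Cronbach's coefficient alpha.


alpha = (k/(k-1)) * (1 - sum(si^2)/s_total^2)
= (8/7) * (1 - 14.58/36.78)
alpha = 0.6898

0.6898


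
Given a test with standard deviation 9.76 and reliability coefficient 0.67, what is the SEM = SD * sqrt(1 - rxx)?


SEM = SD * sqrt(1 - rxx)
SEM = 9.76 * sqrt(1 - 0.67)
SEM = 9.76 * sqrt(0.33) = 9.76 * 0.574456
SEM = 5.6067

5.6067


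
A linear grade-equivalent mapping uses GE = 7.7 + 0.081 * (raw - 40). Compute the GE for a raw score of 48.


raw - median = 48 - 40 = 8
slope * diff = 0.081 * 8 = 0.648
GE = 7.7 + 0.648
GE = 8.348

8.348


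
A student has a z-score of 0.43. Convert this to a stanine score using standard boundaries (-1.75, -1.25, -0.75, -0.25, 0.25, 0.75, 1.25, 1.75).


Stanine boundaries: [-1.75, -1.25, -0.75, -0.25, 0.25, 0.75, 1.25, 1.75]
z = 0.43
Check each boundary:
  z >= -1.75 -> could be stanine 2
  z >= -1.25 -> could be stanine 3
  z >= -0.75 -> could be stanine 4
  z >= -0.25 -> could be stanine 5
  z >= 0.25 -> could be stanine 6
  z < 0.75
  z < 1.25
  z < 1.75
Highest qualifying boundary gives stanine = 6

6


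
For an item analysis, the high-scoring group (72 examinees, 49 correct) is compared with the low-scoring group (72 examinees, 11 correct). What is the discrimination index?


p_upper = 49/72 = 0.6806
p_lower = 11/72 = 0.1528
D = 0.6806 - 0.1528 = 0.5278

0.5278


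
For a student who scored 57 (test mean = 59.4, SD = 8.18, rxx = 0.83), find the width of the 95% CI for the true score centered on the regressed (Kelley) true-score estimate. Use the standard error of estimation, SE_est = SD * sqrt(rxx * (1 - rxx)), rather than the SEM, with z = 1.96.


True score estimate = 0.83*57 + 0.17*59.4 = 57.408
SE_est = SD * sqrt(rxx * (1 - rxx)) = 8.18 * sqrt(0.83 * 0.17) = 8.18 * sqrt(0.1411) = 3.072676
CI = T_est +/- z * SE_est, so width = 2 * z * SE_est = 2 * 1.96 * 3.072676
Width = 12.0449

12.0449


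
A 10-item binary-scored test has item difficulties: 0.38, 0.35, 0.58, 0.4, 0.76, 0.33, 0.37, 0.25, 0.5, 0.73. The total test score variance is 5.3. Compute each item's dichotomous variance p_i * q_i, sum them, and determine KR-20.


For each item, compute p_i * q_i:
  Item 1: 0.38 * 0.62 = 0.2356
  Item 2: 0.35 * 0.65 = 0.2275
  Item 3: 0.58 * 0.42 = 0.2436
  Item 4: 0.4 * 0.6 = 0.24
  Item 5: 0.76 * 0.24 = 0.1824
  Item 6: 0.33 * 0.67 = 0.2211
  Item 7: 0.37 * 0.63 = 0.2331
  Item 8: 0.25 * 0.75 = 0.1875
  Item 9: 0.5 * 0.5 = 0.25
  Item 10: 0.73 * 0.27 = 0.1971
Sum(p_i * q_i) = 0.2356 + 0.2275 + 0.2436 + 0.24 + 0.1824 + 0.2211 + 0.2331 + 0.1875 + 0.25 + 0.1971 = 2.2179
KR-20 = (k/(k-1)) * (1 - Sum(p_i*q_i) / Var_total)
= (10/9) * (1 - 2.2179/5.3)
= 1.1111 * 0.5815
KR-20 = 0.6461

0.6461


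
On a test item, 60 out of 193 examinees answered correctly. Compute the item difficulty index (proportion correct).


Item difficulty p = number correct / total examinees
p = 60 / 193
p = 0.3109

0.3109


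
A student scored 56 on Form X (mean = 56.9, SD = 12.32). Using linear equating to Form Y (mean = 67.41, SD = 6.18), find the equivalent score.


slope = SD_Y / SD_X = 6.18 / 12.32 ~ 0.5016
intercept = mean_Y - slope * mean_X = 67.41 - (6.18 / 12.32) * 56.9 ~ 38.8676
Y = slope * X + intercept. To avoid rounding drift from the rounded slope/intercept, evaluate the equivalent form Y = mean_Y + SD_Y * (X - mean_X) / SD_X at full precision:
Y = 67.41 + 6.18 * (56 - 56.9) / 12.32
Y = 67.41 - 6.18 * 0.9 / 12.32
Y = 67.41 - 5.562 / 12.32
Y = 67.41 - 0.4515
Y = 66.9585

66.9585


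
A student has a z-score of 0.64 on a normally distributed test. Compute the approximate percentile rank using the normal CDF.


CDF(z) = 0.5 * (1 + erf(z/sqrt(2)))
erf(0.4525) = 0.4778
CDF = 0.7389
Percentile rank = 0.7389 * 100 = 73.89

73.89


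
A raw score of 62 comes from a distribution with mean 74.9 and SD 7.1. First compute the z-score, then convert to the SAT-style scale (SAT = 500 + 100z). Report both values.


z = (X - mean) / SD = (62 - 74.9) / 7.1
z = -12.9 / 7.1
z = -1.8169
SAT-scale = SAT = 500 + 100z
Carry z at full precision (z = -12.9 / 7.1) into the conversion:
SAT-scale = 500 + 100 * (-12.9 / 7.1) = 500 + -1290 / 7.1
SAT-scale = 500 + -181.6901
SAT-scale = 318.3099

318.3099


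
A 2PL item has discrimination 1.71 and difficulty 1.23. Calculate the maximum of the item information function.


For 2PL, max info at theta = b = 1.23
I_max = a^2 / 4 = 1.71^2 / 4
= 2.9241 / 4
I_max = 0.731

0.731


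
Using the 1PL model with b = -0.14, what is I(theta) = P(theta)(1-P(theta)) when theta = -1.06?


P = 1/(1+exp(-(-1.06--0.14))) = 0.285
I = P*(1-P) = 0.285 * 0.715
I = 0.2038

0.2038


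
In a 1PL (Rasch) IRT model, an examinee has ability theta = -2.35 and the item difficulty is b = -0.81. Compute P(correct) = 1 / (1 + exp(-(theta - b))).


theta - b = -2.35 - -0.81 = -1.54
exp(-(theta - b)) = exp(1.54) = 4.6646
P = 1 / (1 + 4.6646)
P = 0.1765

0.1765


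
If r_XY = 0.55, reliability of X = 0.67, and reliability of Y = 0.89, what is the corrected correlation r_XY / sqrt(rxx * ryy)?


r_corrected = rxy / sqrt(rxx * ryy)
= 0.55 / sqrt(0.67 * 0.89)
= 0.55 / sqrt(0.5963)
= 0.55 / 0.772205
r_corrected = 0.7122

0.7122


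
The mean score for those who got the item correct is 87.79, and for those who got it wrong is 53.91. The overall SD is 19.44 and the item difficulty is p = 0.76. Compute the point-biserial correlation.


q = 1 - p = 0.24
rpb = ((M1 - M0) / SD) * sqrt(p * q)
rpb = ((87.79 - 53.91) / 19.44) * sqrt(0.76 * 0.24)
rpb = 0.7443

0.7443


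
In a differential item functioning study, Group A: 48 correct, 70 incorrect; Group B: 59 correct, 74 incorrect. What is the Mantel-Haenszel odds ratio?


Odds_A = 48/70 = 0.6857
Odds_B = 59/74 = 0.7973
OR = Odds_A / Odds_B = 0.6857 / 0.7973
Exactly, OR = (48 * 74) / (70 * 59) = 3552 / 4130
OR = 0.86

0.86


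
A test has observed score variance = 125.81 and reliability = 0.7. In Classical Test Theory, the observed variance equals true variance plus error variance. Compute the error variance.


var_true = rxx * var_obs = 0.7 * 125.81 = 88.067
var_error = var_obs - var_true
var_error = 125.81 - 88.067
var_error = 37.743

37.743


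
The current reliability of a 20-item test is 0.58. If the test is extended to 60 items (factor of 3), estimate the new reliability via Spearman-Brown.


r_new = (n * rxx) / (1 + (n-1) * rxx)
r_new = (3 * 0.58) / (1 + 2 * 0.58)
r_new = 1.74 / 2.16
r_new = 0.8056

0.8056


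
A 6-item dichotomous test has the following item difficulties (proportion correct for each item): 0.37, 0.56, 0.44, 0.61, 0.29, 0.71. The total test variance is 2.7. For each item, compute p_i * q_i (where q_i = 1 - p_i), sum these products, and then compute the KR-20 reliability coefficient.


For each item, compute p_i * q_i:
  Item 1: 0.37 * 0.63 = 0.2331
  Item 2: 0.56 * 0.44 = 0.2464
  Item 3: 0.44 * 0.56 = 0.2464
  Item 4: 0.61 * 0.39 = 0.2379
  Item 5: 0.29 * 0.71 = 0.2059
  Item 6: 0.71 * 0.29 = 0.2059
Sum(p_i * q_i) = 0.2331 + 0.2464 + 0.2464 + 0.2379 + 0.2059 + 0.2059 = 1.3756
KR-20 = (k/(k-1)) * (1 - Sum(p_i*q_i) / Var_total)
= (6/5) * (1 - 1.3756/2.7)
= 1.2 * 0.4905
KR-20 = 0.5886

0.5886


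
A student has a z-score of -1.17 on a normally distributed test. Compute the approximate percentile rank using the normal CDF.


CDF(z) = 0.5 * (1 + erf(z/sqrt(2)))
erf(-0.8273) = -0.758
CDF = 0.121
Percentile rank = 0.121 * 100 = 12.1

12.1


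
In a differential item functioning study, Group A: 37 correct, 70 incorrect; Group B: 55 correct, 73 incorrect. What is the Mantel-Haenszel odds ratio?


Odds_A = 37/70 = 0.5286
Odds_B = 55/73 = 0.7534
OR = Odds_A / Odds_B = 0.5286 / 0.7534
Exactly, OR = (37 * 73) / (70 * 55) = 2701 / 3850
OR = 0.7016

0.7016


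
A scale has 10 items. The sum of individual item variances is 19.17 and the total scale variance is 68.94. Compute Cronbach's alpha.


alpha = (k/(k-1)) * (1 - sum(si^2)/s_total^2)
= (10/9) * (1 - 19.17/68.94)
alpha = 0.8021

0.8021


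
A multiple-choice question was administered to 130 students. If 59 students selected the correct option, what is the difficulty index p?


Item difficulty p = number correct / total examinees
p = 59 / 130
p = 0.4538

0.4538


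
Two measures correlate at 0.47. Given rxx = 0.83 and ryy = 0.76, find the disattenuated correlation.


r_corrected = rxy / sqrt(rxx * ryy)
= 0.47 / sqrt(0.83 * 0.76)
= 0.47 / sqrt(0.6308)
= 0.47 / 0.794229
r_corrected = 0.5918

0.5918


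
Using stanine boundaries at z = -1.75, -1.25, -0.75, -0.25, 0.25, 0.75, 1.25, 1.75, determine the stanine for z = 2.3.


Stanine boundaries: [-1.75, -1.25, -0.75, -0.25, 0.25, 0.75, 1.25, 1.75]
z = 2.3
Check each boundary:
  z >= -1.75 -> could be stanine 2
  z >= -1.25 -> could be stanine 3
  z >= -0.75 -> could be stanine 4
  z >= -0.25 -> could be stanine 5
  z >= 0.25 -> could be stanine 6
  z >= 0.75 -> could be stanine 7
  z >= 1.25 -> could be stanine 8
  z >= 1.75 -> could be stanine 9
Highest qualifying boundary gives stanine = 9

9


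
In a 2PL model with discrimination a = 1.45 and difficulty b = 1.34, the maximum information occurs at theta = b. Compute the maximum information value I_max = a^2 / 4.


For 2PL, max info at theta = b = 1.34
I_max = a^2 / 4 = 1.45^2 / 4
= 2.1025 / 4
I_max = 0.5256

0.5256


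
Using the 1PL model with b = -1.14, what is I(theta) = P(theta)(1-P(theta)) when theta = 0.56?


P = 1/(1+exp(-(0.56--1.14))) = 0.8455
I = P*(1-P) = 0.8455 * 0.1545
I = 0.1306

0.1306


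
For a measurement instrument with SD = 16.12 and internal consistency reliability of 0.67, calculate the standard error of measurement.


SEM = SD * sqrt(1 - rxx)
SEM = 16.12 * sqrt(1 - 0.67)
SEM = 16.12 * sqrt(0.33) = 16.12 * 0.574456
SEM = 9.2602

9.2602


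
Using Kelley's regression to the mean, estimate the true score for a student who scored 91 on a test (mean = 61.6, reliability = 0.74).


T_est = rxx * X + (1 - rxx) * mean
T_est = 0.74 * 91 + 0.26 * 61.6
T_est = 67.34 + 16.016
T_est = 83.356

83.356


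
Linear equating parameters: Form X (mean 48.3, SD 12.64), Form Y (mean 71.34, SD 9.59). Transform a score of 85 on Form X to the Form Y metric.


slope = SD_Y / SD_X = 9.59 / 12.64 ~ 0.7587
intercept = mean_Y - slope * mean_X = 71.34 - (9.59 / 12.64) * 48.3 ~ 34.6947
Y = slope * X + intercept. To avoid rounding drift from the rounded slope/intercept, evaluate the equivalent form Y = mean_Y + SD_Y * (X - mean_X) / SD_X at full precision:
Y = 71.34 + 9.59 * (85 - 48.3) / 12.64
Y = 71.34 + 9.59 * 36.7 / 12.64
Y = 71.34 + 351.953 / 12.64
Y = 71.34 + 27.8444
Y = 99.1844

99.1844


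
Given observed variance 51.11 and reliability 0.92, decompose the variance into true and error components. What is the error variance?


var_true = rxx * var_obs = 0.92 * 51.11 = 47.0212
var_error = var_obs - var_true
var_error = 51.11 - 47.0212
var_error = 4.0888

4.0888


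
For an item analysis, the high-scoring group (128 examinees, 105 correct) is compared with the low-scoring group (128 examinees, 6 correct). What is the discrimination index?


p_upper = 105/128 = 0.8203
p_lower = 6/128 = 0.0469
D = 0.8203 - 0.0469 = 0.7734

0.7734


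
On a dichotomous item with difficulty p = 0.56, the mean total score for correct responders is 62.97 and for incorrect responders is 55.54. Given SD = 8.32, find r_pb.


q = 1 - p = 0.44
rpb = ((M1 - M0) / SD) * sqrt(p * q)
rpb = ((62.97 - 55.54) / 8.32) * sqrt(0.56 * 0.44)
rpb = 0.4433

0.4433


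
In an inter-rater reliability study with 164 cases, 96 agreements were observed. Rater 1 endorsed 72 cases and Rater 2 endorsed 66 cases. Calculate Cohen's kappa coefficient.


P_o = 96/164 = 0.585366
P_e = (72*66 + 92*98) / 26896 = 0.511898
kappa = (P_o - P_e) / (1 - P_e)
kappa = (0.585366 - 0.511898) / (1 - 0.511898)
kappa = 0.1505

0.1505


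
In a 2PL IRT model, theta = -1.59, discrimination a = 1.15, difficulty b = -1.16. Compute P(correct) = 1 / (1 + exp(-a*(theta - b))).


a*(theta - b) = 1.15 * (-1.59 - -1.16) = -0.4945
exp(--0.4945) = 1.6397
P = 1 / (1 + 1.6397)
P = 0.3788

0.3788


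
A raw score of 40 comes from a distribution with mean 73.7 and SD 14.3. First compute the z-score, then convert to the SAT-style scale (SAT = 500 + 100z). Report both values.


z = (X - mean) / SD = (40 - 73.7) / 14.3
z = -33.7 / 14.3
z = -2.3566
SAT-scale = SAT = 500 + 100z
Carry z at full precision (z = -33.7 / 14.3) into the conversion:
SAT-scale = 500 + 100 * (-33.7 / 14.3) = 500 + -3370 / 14.3
SAT-scale = 500 + -235.6643
SAT-scale = 264.3357

264.3357


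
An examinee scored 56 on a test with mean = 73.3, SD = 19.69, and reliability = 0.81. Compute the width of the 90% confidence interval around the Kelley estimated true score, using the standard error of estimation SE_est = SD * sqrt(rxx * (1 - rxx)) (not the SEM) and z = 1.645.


True score estimate = 0.81*56 + 0.19*73.3 = 59.287
SE_est = SD * sqrt(rxx * (1 - rxx)) = 19.69 * sqrt(0.81 * 0.19) = 19.69 * sqrt(0.1539) = 7.724405
CI = T_est +/- z * SE_est, so width = 2 * z * SE_est = 2 * 1.645 * 7.724405
Width = 25.4133

25.4133


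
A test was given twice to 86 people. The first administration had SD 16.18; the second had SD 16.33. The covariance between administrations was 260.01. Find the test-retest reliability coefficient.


r = cov(X,Y) / (SD_X * SD_Y)
r = 260.01 / (16.18 * 16.33)
r = 260.01 / 264.2194
r = 0.9841

0.9841


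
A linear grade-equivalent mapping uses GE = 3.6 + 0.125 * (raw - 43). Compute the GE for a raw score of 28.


raw - median = 28 - 43 = -15
slope * diff = 0.125 * -15 = -1.875
GE = 3.6 + -1.875
GE = 1.725

1.725


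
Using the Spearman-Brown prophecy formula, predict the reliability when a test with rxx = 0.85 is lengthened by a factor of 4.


r_new = (n * rxx) / (1 + (n-1) * rxx)
r_new = (4 * 0.85) / (1 + 3 * 0.85)
r_new = 3.4 / 3.55
r_new = 0.9577

0.9577


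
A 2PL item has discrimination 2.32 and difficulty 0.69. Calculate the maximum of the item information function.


For 2PL, max info at theta = b = 0.69
I_max = a^2 / 4 = 2.32^2 / 4
= 5.3824 / 4
I_max = 1.3456

1.3456


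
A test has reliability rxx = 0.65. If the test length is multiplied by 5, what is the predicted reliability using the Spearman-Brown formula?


r_new = (n * rxx) / (1 + (n-1) * rxx)
r_new = (5 * 0.65) / (1 + 4 * 0.65)
r_new = 3.25 / 3.6
r_new = 0.9028

0.9028


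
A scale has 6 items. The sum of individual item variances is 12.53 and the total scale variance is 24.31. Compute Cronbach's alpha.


alpha = (k/(k-1)) * (1 - sum(si^2)/s_total^2)
= (6/5) * (1 - 12.53/24.31)
alpha = 0.5815

0.5815


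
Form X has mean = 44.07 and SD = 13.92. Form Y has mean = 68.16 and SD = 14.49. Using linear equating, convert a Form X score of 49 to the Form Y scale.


slope = SD_Y / SD_X = 14.49 / 13.92 ~ 1.0409
intercept = mean_Y - slope * mean_X = 68.16 - (14.49 / 13.92) * 44.07 ~ 22.2854
Y = slope * X + intercept. To avoid rounding drift from the rounded slope/intercept, evaluate the equivalent form Y = mean_Y + SD_Y * (X - mean_X) / SD_X at full precision:
Y = 68.16 + 14.49 * (49 - 44.07) / 13.92
Y = 68.16 + 14.49 * 4.93 / 13.92
Y = 68.16 + 71.4357 / 13.92
Y = 68.16 + 5.1319
Y = 73.2919

73.2919


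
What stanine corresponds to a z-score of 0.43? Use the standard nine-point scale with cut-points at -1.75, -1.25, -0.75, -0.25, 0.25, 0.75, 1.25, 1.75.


Stanine boundaries: [-1.75, -1.25, -0.75, -0.25, 0.25, 0.75, 1.25, 1.75]
z = 0.43
Check each boundary:
  z >= -1.75 -> could be stanine 2
  z >= -1.25 -> could be stanine 3
  z >= -0.75 -> could be stanine 4
  z >= -0.25 -> could be stanine 5
  z >= 0.25 -> could be stanine 6
  z < 0.75
  z < 1.25
  z < 1.75
Highest qualifying boundary gives stanine = 6

6


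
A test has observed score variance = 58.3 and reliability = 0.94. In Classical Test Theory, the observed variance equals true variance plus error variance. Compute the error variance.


var_true = rxx * var_obs = 0.94 * 58.3 = 54.802
var_error = var_obs - var_true
var_error = 58.3 - 54.802
var_error = 3.498

3.498


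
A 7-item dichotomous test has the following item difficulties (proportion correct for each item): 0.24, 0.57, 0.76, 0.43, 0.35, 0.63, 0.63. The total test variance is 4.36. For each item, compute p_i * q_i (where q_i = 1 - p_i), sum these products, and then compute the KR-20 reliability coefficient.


For each item, compute p_i * q_i:
  Item 1: 0.24 * 0.76 = 0.1824
  Item 2: 0.57 * 0.43 = 0.2451
  Item 3: 0.76 * 0.24 = 0.1824
  Item 4: 0.43 * 0.57 = 0.2451
  Item 5: 0.35 * 0.65 = 0.2275
  Item 6: 0.63 * 0.37 = 0.2331
  Item 7: 0.63 * 0.37 = 0.2331
Sum(p_i * q_i) = 0.1824 + 0.2451 + 0.1824 + 0.2451 + 0.2275 + 0.2331 + 0.2331 = 1.5487
KR-20 = (k/(k-1)) * (1 - Sum(p_i*q_i) / Var_total)
= (7/6) * (1 - 1.5487/4.36)
= 1.1667 * 0.6448
KR-20 = 0.7523

0.7523


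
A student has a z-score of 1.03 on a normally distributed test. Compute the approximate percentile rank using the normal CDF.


CDF(z) = 0.5 * (1 + erf(z/sqrt(2)))
erf(0.7283) = 0.697
CDF = 0.8485
Percentile rank = 0.8485 * 100 = 84.85

84.85


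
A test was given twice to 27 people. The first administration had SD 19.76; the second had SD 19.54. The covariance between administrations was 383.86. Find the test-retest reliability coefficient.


r = cov(X,Y) / (SD_X * SD_Y)
r = 383.86 / (19.76 * 19.54)
r = 383.86 / 386.1104
r = 0.9942

0.9942


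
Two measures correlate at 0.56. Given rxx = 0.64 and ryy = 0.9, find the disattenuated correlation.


r_corrected = rxy / sqrt(rxx * ryy)
= 0.56 / sqrt(0.64 * 0.9)
= 0.56 / sqrt(0.576)
= 0.56 / 0.758947
r_corrected = 0.7379

0.7379


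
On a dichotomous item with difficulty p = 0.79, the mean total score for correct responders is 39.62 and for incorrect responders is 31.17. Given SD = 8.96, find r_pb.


q = 1 - p = 0.21
rpb = ((M1 - M0) / SD) * sqrt(p * q)
rpb = ((39.62 - 31.17) / 8.96) * sqrt(0.79 * 0.21)
rpb = 0.3841

0.3841


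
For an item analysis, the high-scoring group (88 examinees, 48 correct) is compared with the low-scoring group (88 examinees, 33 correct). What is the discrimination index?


p_upper = 48/88 = 0.5455
p_lower = 33/88 = 0.375
D = 0.5455 - 0.375 = 0.1705

0.1705


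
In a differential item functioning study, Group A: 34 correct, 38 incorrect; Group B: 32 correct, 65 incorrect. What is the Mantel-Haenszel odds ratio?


Odds_A = 34/38 = 0.8947
Odds_B = 32/65 = 0.4923
OR = Odds_A / Odds_B = 0.8947 / 0.4923
Exactly, OR = (34 * 65) / (38 * 32) = 2210 / 1216
OR = 1.8174

1.8174


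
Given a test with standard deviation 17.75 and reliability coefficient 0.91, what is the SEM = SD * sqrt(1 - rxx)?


SEM = SD * sqrt(1 - rxx)
SEM = 17.75 * sqrt(1 - 0.91)
SEM = 17.75 * sqrt(0.09) = 17.75 * 0.3
SEM = 5.325

5.325


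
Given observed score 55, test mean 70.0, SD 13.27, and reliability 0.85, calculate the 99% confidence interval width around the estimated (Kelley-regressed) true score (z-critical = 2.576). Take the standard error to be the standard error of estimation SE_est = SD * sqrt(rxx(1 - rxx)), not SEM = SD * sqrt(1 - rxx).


True score estimate = 0.85*55 + 0.15*70.0 = 57.25
SE_est = SD * sqrt(rxx * (1 - rxx)) = 13.27 * sqrt(0.85 * 0.15) = 13.27 * sqrt(0.1275) = 4.738338
CI = T_est +/- z * SE_est, so width = 2 * z * SE_est = 2 * 2.576 * 4.738338
Width = 24.4119

24.4119


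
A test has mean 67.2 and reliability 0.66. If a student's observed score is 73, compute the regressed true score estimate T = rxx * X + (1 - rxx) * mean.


T_est = rxx * X + (1 - rxx) * mean
T_est = 0.66 * 73 + 0.34 * 67.2
T_est = 48.18 + 22.848
T_est = 71.028

71.028


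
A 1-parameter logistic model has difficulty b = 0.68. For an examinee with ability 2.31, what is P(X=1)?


theta - b = 2.31 - 0.68 = 1.63
exp(-(theta - b)) = exp(-1.63) = 0.1959
P = 1 / (1 + 0.1959)
P = 0.8362

0.8362


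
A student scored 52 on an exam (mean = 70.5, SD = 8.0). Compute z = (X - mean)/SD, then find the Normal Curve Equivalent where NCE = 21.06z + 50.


z = (X - mean) / SD = (52 - 70.5) / 8.0
z = -18.5 / 8.0
z = -2.3125
NCE = NCE = 21.06z + 50
Carry z at full precision (z = -18.5 / 8.0) into the conversion:
NCE = 21.06 * (-18.5 / 8.0) + 50 = -389.61 / 8.0 + 50
NCE = -48.7012 + 50
NCE = 1.2988

1.2988


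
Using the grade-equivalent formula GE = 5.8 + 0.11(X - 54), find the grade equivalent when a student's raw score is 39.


raw - median = 39 - 54 = -15
slope * diff = 0.11 * -15 = -1.65
GE = 5.8 + -1.65
GE = 4.15

4.15


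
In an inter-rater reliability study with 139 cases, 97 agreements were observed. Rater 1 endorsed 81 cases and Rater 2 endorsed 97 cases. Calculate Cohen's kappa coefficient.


P_o = 97/139 = 0.697842
P_e = (81*97 + 58*42) / 19321 = 0.532736
kappa = (P_o - P_e) / (1 - P_e)
kappa = (0.697842 - 0.532736) / (1 - 0.532736)
kappa = 0.3533

0.3533


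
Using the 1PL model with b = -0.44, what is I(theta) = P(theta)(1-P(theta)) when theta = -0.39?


P = 1/(1+exp(-(-0.39--0.44))) = 0.5125
I = P*(1-P) = 0.5125 * 0.4875
I = 0.2498

0.2498


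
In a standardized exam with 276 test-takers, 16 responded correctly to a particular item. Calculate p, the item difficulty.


Item difficulty p = number correct / total examinees
p = 16 / 276
p = 0.058

0.058


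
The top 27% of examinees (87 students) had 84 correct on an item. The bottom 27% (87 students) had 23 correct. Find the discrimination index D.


p_upper = 84/87 = 0.9655
p_lower = 23/87 = 0.2644
D = 0.9655 - 0.2644 = 0.7011

0.7011


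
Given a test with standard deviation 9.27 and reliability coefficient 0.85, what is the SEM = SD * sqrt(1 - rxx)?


SEM = SD * sqrt(1 - rxx)
SEM = 9.27 * sqrt(1 - 0.85)
SEM = 9.27 * sqrt(0.15) = 9.27 * 0.387298
SEM = 3.5903

3.5903


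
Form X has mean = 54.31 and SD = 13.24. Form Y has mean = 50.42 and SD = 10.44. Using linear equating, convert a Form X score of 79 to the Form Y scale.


slope = SD_Y / SD_X = 10.44 / 13.24 ~ 0.7885
intercept = mean_Y - slope * mean_X = 50.42 - (10.44 / 13.24) * 54.31 ~ 7.5955
Y = slope * X + intercept. To avoid rounding drift from the rounded slope/intercept, evaluate the equivalent form Y = mean_Y + SD_Y * (X - mean_X) / SD_X at full precision:
Y = 50.42 + 10.44 * (79 - 54.31) / 13.24
Y = 50.42 + 10.44 * 24.69 / 13.24
Y = 50.42 + 257.7636 / 13.24
Y = 50.42 + 19.4685
Y = 69.8885

69.8885


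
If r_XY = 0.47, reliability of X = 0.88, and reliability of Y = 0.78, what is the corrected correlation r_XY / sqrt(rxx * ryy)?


r_corrected = rxy / sqrt(rxx * ryy)
= 0.47 / sqrt(0.88 * 0.78)
= 0.47 / sqrt(0.6864)
= 0.47 / 0.828493
r_corrected = 0.5673

0.5673


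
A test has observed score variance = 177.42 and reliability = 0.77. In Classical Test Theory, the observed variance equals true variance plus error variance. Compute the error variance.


var_true = rxx * var_obs = 0.77 * 177.42 = 136.6134
var_error = var_obs - var_true
var_error = 177.42 - 136.6134
var_error = 40.8066

40.8066


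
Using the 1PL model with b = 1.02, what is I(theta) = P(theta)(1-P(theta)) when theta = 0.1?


P = 1/(1+exp(-(0.1-1.02))) = 0.285
I = P*(1-P) = 0.285 * 0.715
I = 0.2038

0.2038


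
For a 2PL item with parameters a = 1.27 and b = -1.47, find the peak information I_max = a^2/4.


For 2PL, max info at theta = b = -1.47
I_max = a^2 / 4 = 1.27^2 / 4
= 1.6129 / 4
I_max = 0.4032

0.4032


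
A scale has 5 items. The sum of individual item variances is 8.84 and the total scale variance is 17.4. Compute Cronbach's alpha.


alpha = (k/(k-1)) * (1 - sum(si^2)/s_total^2)
= (5/4) * (1 - 8.84/17.4)
alpha = 0.6149

0.6149


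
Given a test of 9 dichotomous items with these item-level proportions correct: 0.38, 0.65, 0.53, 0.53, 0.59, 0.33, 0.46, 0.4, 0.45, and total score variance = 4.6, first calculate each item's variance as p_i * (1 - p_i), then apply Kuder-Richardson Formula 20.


For each item, compute p_i * q_i:
  Item 1: 0.38 * 0.62 = 0.2356
  Item 2: 0.65 * 0.35 = 0.2275
  Item 3: 0.53 * 0.47 = 0.2491
  Item 4: 0.53 * 0.47 = 0.2491
  Item 5: 0.59 * 0.41 = 0.2419
  Item 6: 0.33 * 0.67 = 0.2211
  Item 7: 0.46 * 0.54 = 0.2484
  Item 8: 0.4 * 0.6 = 0.24
  Item 9: 0.45 * 0.55 = 0.2475
Sum(p_i * q_i) = 0.2356 + 0.2275 + 0.2491 + 0.2491 + 0.2419 + 0.2211 + 0.2484 + 0.24 + 0.2475 = 2.1602
KR-20 = (k/(k-1)) * (1 - Sum(p_i*q_i) / Var_total)
= (9/8) * (1 - 2.1602/4.6)
= 1.125 * 0.5304
KR-20 = 0.5967

0.5967


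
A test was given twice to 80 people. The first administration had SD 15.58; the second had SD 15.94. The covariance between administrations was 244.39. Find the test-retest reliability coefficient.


r = cov(X,Y) / (SD_X * SD_Y)
r = 244.39 / (15.58 * 15.94)
r = 244.39 / 248.3452
r = 0.9841

0.9841


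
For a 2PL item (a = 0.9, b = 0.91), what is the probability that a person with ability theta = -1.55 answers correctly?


a*(theta - b) = 0.9 * (-1.55 - 0.91) = -2.214
exp(--2.214) = 9.1523
P = 1 / (1 + 9.1523)
P = 0.0985

0.0985


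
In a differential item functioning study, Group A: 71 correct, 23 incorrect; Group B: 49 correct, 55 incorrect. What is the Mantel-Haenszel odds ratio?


Odds_A = 71/23 = 3.087
Odds_B = 49/55 = 0.8909
OR = Odds_A / Odds_B = 3.087 / 0.8909
Exactly, OR = (71 * 55) / (23 * 49) = 3905 / 1127
OR = 3.465

3.465


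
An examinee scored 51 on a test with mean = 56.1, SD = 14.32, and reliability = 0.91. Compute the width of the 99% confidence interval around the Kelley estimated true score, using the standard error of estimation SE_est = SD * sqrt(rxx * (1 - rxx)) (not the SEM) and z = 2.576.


True score estimate = 0.91*51 + 0.09*56.1 = 51.459
SE_est = SD * sqrt(rxx * (1 - rxx)) = 14.32 * sqrt(0.91 * 0.09) = 14.32 * sqrt(0.0819) = 4.098123
CI = T_est +/- z * SE_est, so width = 2 * z * SE_est = 2 * 2.576 * 4.098123
Width = 21.1135

21.1135


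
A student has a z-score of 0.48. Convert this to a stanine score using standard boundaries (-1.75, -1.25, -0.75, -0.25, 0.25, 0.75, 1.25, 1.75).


Stanine boundaries: [-1.75, -1.25, -0.75, -0.25, 0.25, 0.75, 1.25, 1.75]
z = 0.48
Check each boundary:
  z >= -1.75 -> could be stanine 2
  z >= -1.25 -> could be stanine 3
  z >= -0.75 -> could be stanine 4
  z >= -0.25 -> could be stanine 5
  z >= 0.25 -> could be stanine 6
  z < 0.75
  z < 1.25
  z < 1.75
Highest qualifying boundary gives stanine = 6

6


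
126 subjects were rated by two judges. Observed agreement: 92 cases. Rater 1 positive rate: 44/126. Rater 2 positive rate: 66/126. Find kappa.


P_o = 92/126 = 0.730159
P_e = (44*66 + 82*60) / 15876 = 0.492819
kappa = (P_o - P_e) / (1 - P_e)
kappa = (0.730159 - 0.492819) / (1 - 0.492819)
kappa = 0.468

0.468


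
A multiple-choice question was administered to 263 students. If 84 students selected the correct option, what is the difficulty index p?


Item difficulty p = number correct / total examinees
p = 84 / 263
p = 0.3194

0.3194


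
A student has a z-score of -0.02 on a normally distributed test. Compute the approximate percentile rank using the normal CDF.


CDF(z) = 0.5 * (1 + erf(z/sqrt(2)))
erf(-0.0141) = -0.016
CDF = 0.492
Percentile rank = 0.492 * 100 = 49.2

49.2


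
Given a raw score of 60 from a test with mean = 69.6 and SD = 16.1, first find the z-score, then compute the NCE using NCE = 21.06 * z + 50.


z = (X - mean) / SD = (60 - 69.6) / 16.1
z = -9.6 / 16.1
z = -0.5963
NCE = NCE = 21.06z + 50
Carry z at full precision (z = -9.6 / 16.1) into the conversion:
NCE = 21.06 * (-9.6 / 16.1) + 50 = -202.176 / 16.1 + 50
NCE = -12.5575 + 50
NCE = 37.4425

37.4425


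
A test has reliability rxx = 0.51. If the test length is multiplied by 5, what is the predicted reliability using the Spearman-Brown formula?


r_new = (n * rxx) / (1 + (n-1) * rxx)
r_new = (5 * 0.51) / (1 + 4 * 0.51)
r_new = 2.55 / 3.04
r_new = 0.8388

0.8388


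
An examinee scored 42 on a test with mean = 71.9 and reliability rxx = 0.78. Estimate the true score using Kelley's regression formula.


T_est = rxx * X + (1 - rxx) * mean
T_est = 0.78 * 42 + 0.22 * 71.9
T_est = 32.76 + 15.818
T_est = 48.578

48.578


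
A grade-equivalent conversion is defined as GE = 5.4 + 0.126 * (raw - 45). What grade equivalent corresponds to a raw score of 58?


raw - median = 58 - 45 = 13
slope * diff = 0.126 * 13 = 1.638
GE = 5.4 + 1.638
GE = 7.038

7.038


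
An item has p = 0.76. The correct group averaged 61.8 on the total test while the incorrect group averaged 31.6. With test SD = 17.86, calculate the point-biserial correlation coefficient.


q = 1 - p = 0.24
rpb = ((M1 - M0) / SD) * sqrt(p * q)
rpb = ((61.8 - 31.6) / 17.86) * sqrt(0.76 * 0.24)
rpb = 0.7222

0.7222


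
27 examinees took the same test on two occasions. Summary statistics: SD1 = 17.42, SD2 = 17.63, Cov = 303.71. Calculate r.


r = cov(X,Y) / (SD_X * SD_Y)
r = 303.71 / (17.42 * 17.63)
r = 303.71 / 307.1146
r = 0.9889

0.9889


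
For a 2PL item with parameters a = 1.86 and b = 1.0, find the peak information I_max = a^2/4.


For 2PL, max info at theta = b = 1.0
I_max = a^2 / 4 = 1.86^2 / 4
= 3.4596 / 4
I_max = 0.8649

0.8649


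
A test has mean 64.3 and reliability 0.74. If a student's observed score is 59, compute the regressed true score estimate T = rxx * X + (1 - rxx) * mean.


T_est = rxx * X + (1 - rxx) * mean
T_est = 0.74 * 59 + 0.26 * 64.3
T_est = 43.66 + 16.718
T_est = 60.378

60.378


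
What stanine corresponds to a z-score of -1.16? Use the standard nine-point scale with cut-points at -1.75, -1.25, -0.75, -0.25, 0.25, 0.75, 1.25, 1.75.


Stanine boundaries: [-1.75, -1.25, -0.75, -0.25, 0.25, 0.75, 1.25, 1.75]
z = -1.16
Check each boundary:
  z >= -1.75 -> could be stanine 2
  z >= -1.25 -> could be stanine 3
  z < -0.75
  z < -0.25
  z < 0.25
  z < 0.75
  z < 1.25
  z < 1.75
Highest qualifying boundary gives stanine = 3

3


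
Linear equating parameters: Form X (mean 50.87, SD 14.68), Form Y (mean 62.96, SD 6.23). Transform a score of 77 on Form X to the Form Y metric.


slope = SD_Y / SD_X = 6.23 / 14.68 ~ 0.4244
intercept = mean_Y - slope * mean_X = 62.96 - (6.23 / 14.68) * 50.87 ~ 41.3714
Y = slope * X + intercept. To avoid rounding drift from the rounded slope/intercept, evaluate the equivalent form Y = mean_Y + SD_Y * (X - mean_X) / SD_X at full precision:
Y = 62.96 + 6.23 * (77 - 50.87) / 14.68
Y = 62.96 + 6.23 * 26.13 / 14.68
Y = 62.96 + 162.7899 / 14.68
Y = 62.96 + 11.0892
Y = 74.0492

74.0492


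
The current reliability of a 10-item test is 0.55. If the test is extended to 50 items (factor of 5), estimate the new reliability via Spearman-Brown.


r_new = (n * rxx) / (1 + (n-1) * rxx)
r_new = (5 * 0.55) / (1 + 4 * 0.55)
r_new = 2.75 / 3.2
r_new = 0.8594

0.8594


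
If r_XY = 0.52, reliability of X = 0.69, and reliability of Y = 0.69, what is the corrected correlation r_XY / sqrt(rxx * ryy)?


r_corrected = rxy / sqrt(rxx * ryy)
= 0.52 / sqrt(0.69 * 0.69)
= 0.52 / sqrt(0.4761)
= 0.52 / 0.69
r_corrected = 0.7536

0.7536


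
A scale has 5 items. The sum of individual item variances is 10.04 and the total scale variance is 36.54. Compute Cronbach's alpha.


alpha = (k/(k-1)) * (1 - sum(si^2)/s_total^2)
= (5/4) * (1 - 10.04/36.54)
alpha = 0.9065

0.9065


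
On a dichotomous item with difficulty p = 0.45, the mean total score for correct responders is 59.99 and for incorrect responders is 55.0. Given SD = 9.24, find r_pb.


q = 1 - p = 0.55
rpb = ((M1 - M0) / SD) * sqrt(p * q)
rpb = ((59.99 - 55.0) / 9.24) * sqrt(0.45 * 0.55)
rpb = 0.2687

0.2687


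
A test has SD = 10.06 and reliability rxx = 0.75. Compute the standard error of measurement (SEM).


SEM = SD * sqrt(1 - rxx)
SEM = 10.06 * sqrt(1 - 0.75)
SEM = 10.06 * sqrt(0.25) = 10.06 * 0.5
SEM = 5.03

5.03


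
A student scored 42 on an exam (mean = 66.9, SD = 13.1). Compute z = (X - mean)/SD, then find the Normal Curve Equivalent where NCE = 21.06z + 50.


z = (X - mean) / SD = (42 - 66.9) / 13.1
z = -24.9 / 13.1
z = -1.9008
NCE = NCE = 21.06z + 50
Carry z at full precision (z = -24.9 / 13.1) into the conversion:
NCE = 21.06 * (-24.9 / 13.1) + 50 = -524.394 / 13.1 + 50
NCE = -40.0301 + 50
NCE = 9.9699

9.9699


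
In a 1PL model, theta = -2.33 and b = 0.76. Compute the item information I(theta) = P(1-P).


P = 1/(1+exp(-(-2.33-0.76))) = 0.0435
I = P*(1-P) = 0.0435 * 0.9565
I = 0.0416

0.0416


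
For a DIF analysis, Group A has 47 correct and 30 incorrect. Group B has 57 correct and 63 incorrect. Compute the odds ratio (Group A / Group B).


Odds_A = 47/30 = 1.5667
Odds_B = 57/63 = 0.9048
OR = Odds_A / Odds_B = 1.5667 / 0.9048
Exactly, OR = (47 * 63) / (30 * 57) = 2961 / 1710
OR = 1.7316

1.7316


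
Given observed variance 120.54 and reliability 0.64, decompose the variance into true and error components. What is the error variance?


var_true = rxx * var_obs = 0.64 * 120.54 = 77.1456
var_error = var_obs - var_true
var_error = 120.54 - 77.1456
var_error = 43.3944

43.3944


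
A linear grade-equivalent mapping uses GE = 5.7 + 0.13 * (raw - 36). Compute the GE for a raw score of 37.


raw - median = 37 - 36 = 1
slope * diff = 0.13 * 1 = 0.13
GE = 5.7 + 0.13
GE = 5.83

5.83


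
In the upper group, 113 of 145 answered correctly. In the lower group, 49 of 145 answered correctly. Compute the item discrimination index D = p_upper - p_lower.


p_upper = 113/145 = 0.7793
p_lower = 49/145 = 0.3379
D = 0.7793 - 0.3379 = 0.4414

0.4414


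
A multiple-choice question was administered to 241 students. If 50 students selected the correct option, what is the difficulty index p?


Item difficulty p = number correct / total examinees
p = 50 / 241
p = 0.2075

0.2075


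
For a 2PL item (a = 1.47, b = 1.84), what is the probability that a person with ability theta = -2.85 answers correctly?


a*(theta - b) = 1.47 * (-2.85 - 1.84) = -6.8943
exp(--6.8943) = 986.6348
P = 1 / (1 + 986.6348)
P = 0.001

0.001


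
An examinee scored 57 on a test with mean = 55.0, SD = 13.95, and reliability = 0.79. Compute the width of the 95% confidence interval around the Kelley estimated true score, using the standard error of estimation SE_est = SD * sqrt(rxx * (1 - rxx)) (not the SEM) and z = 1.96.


True score estimate = 0.79*57 + 0.21*55.0 = 56.58
SE_est = SD * sqrt(rxx * (1 - rxx)) = 13.95 * sqrt(0.79 * 0.21) = 13.95 * sqrt(0.1659) = 5.68195
CI = T_est +/- z * SE_est, so width = 2 * z * SE_est = 2 * 1.96 * 5.68195
Width = 22.2732

22.2732


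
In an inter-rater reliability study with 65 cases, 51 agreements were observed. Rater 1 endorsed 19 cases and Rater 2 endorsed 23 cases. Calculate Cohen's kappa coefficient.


P_o = 51/65 = 0.784615
P_e = (19*23 + 46*42) / 4225 = 0.56071
kappa = (P_o - P_e) / (1 - P_e)
kappa = (0.784615 - 0.56071) / (1 - 0.56071)
kappa = 0.5097

0.5097


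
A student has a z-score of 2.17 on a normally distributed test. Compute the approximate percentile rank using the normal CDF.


CDF(z) = 0.5 * (1 + erf(z/sqrt(2)))
erf(1.5344) = 0.97
CDF = 0.985
Percentile rank = 0.985 * 100 = 98.5

98.5


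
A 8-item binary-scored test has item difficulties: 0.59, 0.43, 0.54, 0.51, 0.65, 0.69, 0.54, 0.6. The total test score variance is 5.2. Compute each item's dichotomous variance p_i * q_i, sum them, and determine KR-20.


For each item, compute p_i * q_i:
  Item 1: 0.59 * 0.41 = 0.2419
  Item 2: 0.43 * 0.57 = 0.2451
  Item 3: 0.54 * 0.46 = 0.2484
  Item 4: 0.51 * 0.49 = 0.2499
  Item 5: 0.65 * 0.35 = 0.2275
  Item 6: 0.69 * 0.31 = 0.2139
  Item 7: 0.54 * 0.46 = 0.2484
  Item 8: 0.6 * 0.4 = 0.24
Sum(p_i * q_i) = 0.2419 + 0.2451 + 0.2484 + 0.2499 + 0.2275 + 0.2139 + 0.2484 + 0.24 = 1.9151
KR-20 = (k/(k-1)) * (1 - Sum(p_i*q_i) / Var_total)
= (8/7) * (1 - 1.9151/5.2)
= 1.1429 * 0.6317
KR-20 = 0.722

0.722


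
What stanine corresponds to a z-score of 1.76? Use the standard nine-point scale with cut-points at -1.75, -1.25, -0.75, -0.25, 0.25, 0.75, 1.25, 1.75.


Stanine boundaries: [-1.75, -1.25, -0.75, -0.25, 0.25, 0.75, 1.25, 1.75]
z = 1.76
Check each boundary:
  z >= -1.75 -> could be stanine 2
  z >= -1.25 -> could be stanine 3
  z >= -0.75 -> could be stanine 4
  z >= -0.25 -> could be stanine 5
  z >= 0.25 -> could be stanine 6
  z >= 0.75 -> could be stanine 7
  z >= 1.25 -> could be stanine 8
  z >= 1.75 -> could be stanine 9
Highest qualifying boundary gives stanine = 9

9


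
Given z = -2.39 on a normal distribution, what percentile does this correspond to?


CDF(z) = 0.5 * (1 + erf(z/sqrt(2)))
erf(-1.69) = -0.9832
CDF = 0.0084
Percentile rank = 0.0084 * 100 = 0.84

0.84


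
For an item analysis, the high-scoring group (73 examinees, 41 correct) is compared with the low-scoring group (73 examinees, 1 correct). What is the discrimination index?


p_upper = 41/73 = 0.5616
p_lower = 1/73 = 0.0137
D = 0.5616 - 0.0137 = 0.5479

0.5479


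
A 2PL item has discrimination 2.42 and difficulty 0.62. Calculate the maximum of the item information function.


For 2PL, max info at theta = b = 0.62
I_max = a^2 / 4 = 2.42^2 / 4
= 5.8564 / 4
I_max = 1.4641

1.4641


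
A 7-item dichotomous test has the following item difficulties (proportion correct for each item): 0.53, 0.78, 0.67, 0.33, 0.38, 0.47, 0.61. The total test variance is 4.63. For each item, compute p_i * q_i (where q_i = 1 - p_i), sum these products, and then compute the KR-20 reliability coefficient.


For each item, compute p_i * q_i:
  Item 1: 0.53 * 0.47 = 0.2491
  Item 2: 0.78 * 0.22 = 0.1716
  Item 3: 0.67 * 0.33 = 0.2211
  Item 4: 0.33 * 0.67 = 0.2211
  Item 5: 0.38 * 0.62 = 0.2356
  Item 6: 0.47 * 0.53 = 0.2491
  Item 7: 0.61 * 0.39 = 0.2379
Sum(p_i * q_i) = 0.2491 + 0.1716 + 0.2211 + 0.2211 + 0.2356 + 0.2491 + 0.2379 = 1.5855
KR-20 = (k/(k-1)) * (1 - Sum(p_i*q_i) / Var_total)
= (7/6) * (1 - 1.5855/4.63)
= 1.1667 * 0.6576
KR-20 = 0.7672

0.7672


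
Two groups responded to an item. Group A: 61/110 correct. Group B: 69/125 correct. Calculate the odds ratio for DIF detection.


Odds_A = 61/49 = 1.2449
Odds_B = 69/56 = 1.2321
OR = Odds_A / Odds_B = 1.2449 / 1.2321
Exactly, OR = (61 * 56) / (49 * 69) = 3416 / 3381
OR = 1.0104

1.0104


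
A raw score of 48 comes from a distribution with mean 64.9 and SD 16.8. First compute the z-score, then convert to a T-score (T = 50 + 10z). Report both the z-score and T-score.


z = (X - mean) / SD = (48 - 64.9) / 16.8
z = -16.9 / 16.8
z = -1.006
T-score = T = 50 + 10z
Carry z at full precision (z = -16.9 / 16.8) into the conversion:
T-score = 50 + 10 * (-16.9 / 16.8) = 50 + -169 / 16.8
T-score = 50 + -10.0595
T-score = 39.9405

39.9405


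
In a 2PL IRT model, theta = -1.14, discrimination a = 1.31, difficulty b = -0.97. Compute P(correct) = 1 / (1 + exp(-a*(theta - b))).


a*(theta - b) = 1.31 * (-1.14 - -0.97) = -0.2227
exp(--0.2227) = 1.2494
P = 1 / (1 + 1.2494)
P = 0.4446

0.4446


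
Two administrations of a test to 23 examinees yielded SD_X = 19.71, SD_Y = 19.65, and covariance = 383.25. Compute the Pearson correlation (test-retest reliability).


r = cov(X,Y) / (SD_X * SD_Y)
r = 383.25 / (19.71 * 19.65)
r = 383.25 / 387.3015
r = 0.9895

0.9895


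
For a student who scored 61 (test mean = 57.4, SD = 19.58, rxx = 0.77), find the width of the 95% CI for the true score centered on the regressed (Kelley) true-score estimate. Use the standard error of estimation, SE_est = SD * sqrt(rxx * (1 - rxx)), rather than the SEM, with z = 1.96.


True score estimate = 0.77*61 + 0.23*57.4 = 60.172
SE_est = SD * sqrt(rxx * (1 - rxx)) = 19.58 * sqrt(0.77 * 0.23) = 19.58 * sqrt(0.1771) = 8.239901
CI = T_est +/- z * SE_est, so width = 2 * z * SE_est = 2 * 1.96 * 8.239901
Width = 32.3004

32.3004
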